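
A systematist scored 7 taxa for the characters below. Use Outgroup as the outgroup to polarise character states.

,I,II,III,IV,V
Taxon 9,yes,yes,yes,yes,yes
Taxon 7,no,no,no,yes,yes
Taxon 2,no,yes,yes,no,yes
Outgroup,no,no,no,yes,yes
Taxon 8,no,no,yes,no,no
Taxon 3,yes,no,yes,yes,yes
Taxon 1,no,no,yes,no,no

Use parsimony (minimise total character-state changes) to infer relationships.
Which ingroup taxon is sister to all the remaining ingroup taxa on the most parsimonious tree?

Taxon 7

Character polarity is set by the outgroup: the derived state is whichever differs from the outgroup's state, so for IV, V the derived state is 'no', and for the remaining characters it is 'yes'.
I: derived state 'yes' in Taxon 3 and Taxon 9 only — synapomorphy for {Taxon 3, Taxon 9}.
II groups Taxon 2 and Taxon 9, which is incompatible with the clades supported by the remaining characters; treating it as convergent (homoplasy) costs fewer steps than any alternative tree.
III: derived state 'yes' in Taxon 1, Taxon 2, Taxon 3, Taxon 8, and Taxon 9 only — synapomorphy for {Taxon 1, Taxon 2, Taxon 3, Taxon 8, Taxon 9}.
IV: derived state 'no' in Taxon 1, Taxon 2, and Taxon 8 only — synapomorphy for {Taxon 1, Taxon 2, Taxon 8}.
Only Taxon 1 and Taxon 8 show the derived state 'no' for V, supporting them as a clade.
Most parsimonious ingroup topology: ((((Taxon 8,Taxon 1),Taxon 2),(Taxon 3,Taxon 9)),Taxon 7).
Taxon 7 is sister to the clade containing all other ingroup taxa, so it is the earliest-diverging (most basal) ingroup lineage.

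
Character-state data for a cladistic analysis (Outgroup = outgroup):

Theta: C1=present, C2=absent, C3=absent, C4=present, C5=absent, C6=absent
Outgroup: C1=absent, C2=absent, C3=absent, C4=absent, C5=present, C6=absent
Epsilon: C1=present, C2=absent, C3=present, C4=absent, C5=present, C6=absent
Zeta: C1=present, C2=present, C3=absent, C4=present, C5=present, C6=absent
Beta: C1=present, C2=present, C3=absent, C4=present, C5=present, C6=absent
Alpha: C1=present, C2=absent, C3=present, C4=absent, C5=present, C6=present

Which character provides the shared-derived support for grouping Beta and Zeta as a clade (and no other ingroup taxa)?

Character polarity is set by the outgroup: the derived state is whichever differs from the outgroup's state, so for C5 the derived state is 'absent', and for the remaining characters it is 'present'.
All ingroup taxa share the derived state 'present' for C1; it defines the ingroup but does not resolve relationships within it.
C2: derived state 'present' in Beta and Zeta only — synapomorphy for {Beta, Zeta}.
C3 (derived state 'present') is shared by Alpha and Epsilon — a synapomorphy uniting that clade.
C4 (derived state 'present') is shared by Beta, Theta, and Zeta — a synapomorphy uniting that clade.
C5 (derived state 'absent') is unique to Theta (autapomorphy; uninformative for grouping).
C6 (derived state 'present') is unique to Alpha (autapomorphy; uninformative for grouping).
Most parsimonious ingroup topology: (((Beta,Zeta),Theta),(Epsilon,Alpha)).
The clade {Beta, Zeta} is supported by C2: its derived state 'present' occurs in exactly those taxa and in no other taxon (including the outgroup).

C2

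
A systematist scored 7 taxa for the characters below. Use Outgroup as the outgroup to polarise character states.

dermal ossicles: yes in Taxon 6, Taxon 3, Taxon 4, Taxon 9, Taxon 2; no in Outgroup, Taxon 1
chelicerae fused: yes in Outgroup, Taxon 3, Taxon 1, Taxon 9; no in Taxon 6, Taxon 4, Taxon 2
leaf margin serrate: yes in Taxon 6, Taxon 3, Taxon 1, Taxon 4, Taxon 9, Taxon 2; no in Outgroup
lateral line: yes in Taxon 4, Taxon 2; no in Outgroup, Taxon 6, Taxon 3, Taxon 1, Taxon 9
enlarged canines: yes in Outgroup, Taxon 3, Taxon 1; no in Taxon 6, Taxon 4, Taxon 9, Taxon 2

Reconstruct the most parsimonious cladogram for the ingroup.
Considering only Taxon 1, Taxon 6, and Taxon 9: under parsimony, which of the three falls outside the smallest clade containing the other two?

Taxon 1

Character polarity is set by the outgroup: the derived state is whichever differs from the outgroup's state, so for chelicerae fused, enlarged canines the derived state is 'no', and for the remaining characters it is 'yes'.
Only Taxon 2, Taxon 3, Taxon 4, Taxon 6, and Taxon 9 show the derived state 'yes' for dermal ossicles, supporting them as a clade.
Only Taxon 2, Taxon 4, and Taxon 6 show the derived state 'no' for chelicerae fused, supporting them as a clade.
leaf margin serrate (derived state 'yes') is shared by all ingroup taxa — unites the whole ingroup.
Only Taxon 2 and Taxon 4 show the derived state 'yes' for lateral line, supporting them as a clade.
Only Taxon 2, Taxon 4, Taxon 6, and Taxon 9 show the derived state 'no' for enlarged canines, supporting them as a clade.
Most parsimonious ingroup topology: ((((Taxon 6,(Taxon 4,Taxon 2)),Taxon 9),Taxon 3),Taxon 1).
Taxon 9 and Taxon 6 share a more recent common ancestor with each other than either does with Taxon 1, so Taxon 1 is the least closely related of the three.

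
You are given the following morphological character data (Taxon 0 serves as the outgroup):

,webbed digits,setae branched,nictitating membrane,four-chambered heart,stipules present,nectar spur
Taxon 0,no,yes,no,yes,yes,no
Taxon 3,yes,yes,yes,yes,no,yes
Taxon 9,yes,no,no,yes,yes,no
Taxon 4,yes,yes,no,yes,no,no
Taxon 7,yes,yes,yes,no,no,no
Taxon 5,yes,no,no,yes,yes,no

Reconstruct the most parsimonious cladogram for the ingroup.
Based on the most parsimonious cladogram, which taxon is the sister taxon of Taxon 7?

Taxon 3

Character polarity is set by the outgroup: the derived state is whichever differs from the outgroup's state, so for setae branched, four-chambered heart, stipules present the derived state is 'no', and for the remaining characters it is 'yes'.
webbed digits (derived state 'yes') is shared by all ingroup taxa — unites the whole ingroup.
setae branched (derived state 'no') is shared by Taxon 5 and Taxon 9 — a synapomorphy uniting that clade.
nictitating membrane (derived state 'yes') is shared by Taxon 3 and Taxon 7 — a synapomorphy uniting that clade.
four-chambered heart (derived state 'no') is unique to Taxon 7 (autapomorphy; uninformative for grouping).
stipules present (derived state 'no') is shared by Taxon 3, Taxon 4, and Taxon 7 — a synapomorphy uniting that clade.
nectar spur (derived state 'yes') is unique to Taxon 3 (autapomorphy; uninformative for grouping).
Most parsimonious ingroup topology: (((Taxon 3,Taxon 7),Taxon 4),(Taxon 9,Taxon 5)).
Taxon 7 and Taxon 3 form a cherry on this tree, so they are sister taxa.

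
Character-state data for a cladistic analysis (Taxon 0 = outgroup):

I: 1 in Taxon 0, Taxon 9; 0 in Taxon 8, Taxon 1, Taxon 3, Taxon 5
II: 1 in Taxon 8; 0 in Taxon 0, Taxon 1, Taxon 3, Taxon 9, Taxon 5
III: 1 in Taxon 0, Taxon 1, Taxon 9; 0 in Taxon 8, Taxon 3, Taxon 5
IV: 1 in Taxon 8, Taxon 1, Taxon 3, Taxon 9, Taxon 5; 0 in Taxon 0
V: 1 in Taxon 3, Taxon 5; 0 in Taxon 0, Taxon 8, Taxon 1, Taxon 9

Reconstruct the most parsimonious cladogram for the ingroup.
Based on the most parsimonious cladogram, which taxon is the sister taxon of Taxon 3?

Taxon 5

Character polarity is set by the outgroup: the derived state is whichever differs from the outgroup's state, so for I, III the derived state is '0', and for the remaining characters it is '1'.
I: derived state '0' in Taxon 1, Taxon 3, Taxon 5, and Taxon 8 only — synapomorphy for {Taxon 1, Taxon 3, Taxon 5, Taxon 8}.
II (derived state '1') is unique to Taxon 8 (autapomorphy; uninformative for grouping).
Only Taxon 3, Taxon 5, and Taxon 8 show the derived state '0' for III, supporting them as a clade.
All ingroup taxa share the derived state '1' for IV; it defines the ingroup but does not resolve relationships within it.
Only Taxon 3 and Taxon 5 show the derived state '1' for V, supporting them as a clade.
Most parsimonious ingroup topology: (((Taxon 8,(Taxon 3,Taxon 5)),Taxon 1),Taxon 9).
Taxon 3 and Taxon 5 form a cherry on this tree, so they are sister taxa.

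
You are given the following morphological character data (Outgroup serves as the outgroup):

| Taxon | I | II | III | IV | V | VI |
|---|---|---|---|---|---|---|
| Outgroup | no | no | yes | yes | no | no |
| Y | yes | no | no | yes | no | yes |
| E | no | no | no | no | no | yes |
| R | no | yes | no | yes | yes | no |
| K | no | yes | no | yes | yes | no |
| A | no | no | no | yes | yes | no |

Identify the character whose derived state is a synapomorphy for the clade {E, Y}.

Character polarity is set by the outgroup: the derived state is whichever differs from the outgroup's state, so for III, IV the derived state is 'no', and for the remaining characters it is 'yes'.
I: derived state 'yes' in Y only — an autapomorphy, so it tells us nothing about relationships among taxa.
II: derived state 'yes' in K and R only — synapomorphy for {K, R}.
All ingroup taxa share the derived state 'no' for III; it defines the ingroup but does not resolve relationships within it.
IV: derived state 'no' in E only — an autapomorphy, so it tells us nothing about relationships among taxa.
V: derived state 'yes' in A, K, and R only — synapomorphy for {A, K, R}.
Only E and Y show the derived state 'yes' for VI, supporting them as a clade.
Most parsimonious ingroup topology: ((Y,E),((R,K),A)).
The clade {E, Y} is supported by VI: its derived state 'yes' occurs in exactly those taxa and in no other taxon (including the outgroup).

VI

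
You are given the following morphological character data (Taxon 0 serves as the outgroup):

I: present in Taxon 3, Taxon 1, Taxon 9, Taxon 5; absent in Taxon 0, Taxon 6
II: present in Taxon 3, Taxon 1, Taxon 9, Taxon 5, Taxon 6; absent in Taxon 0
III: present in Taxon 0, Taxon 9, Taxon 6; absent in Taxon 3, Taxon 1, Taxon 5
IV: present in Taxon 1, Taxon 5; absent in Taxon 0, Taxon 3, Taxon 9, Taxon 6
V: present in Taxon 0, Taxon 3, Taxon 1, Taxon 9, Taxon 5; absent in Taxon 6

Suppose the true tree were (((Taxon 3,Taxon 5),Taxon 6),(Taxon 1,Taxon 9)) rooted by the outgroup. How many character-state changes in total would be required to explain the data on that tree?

8

Map each character onto (((Taxon 3,Taxon 5),Taxon 6),(Taxon 1,Taxon 9)) (rooted by Taxon 0) and count the minimum state changes it requires (Fitch parsimony):
I: 2; II: 1; III: 2; IV: 2; V: 1.
Total tree length = 8.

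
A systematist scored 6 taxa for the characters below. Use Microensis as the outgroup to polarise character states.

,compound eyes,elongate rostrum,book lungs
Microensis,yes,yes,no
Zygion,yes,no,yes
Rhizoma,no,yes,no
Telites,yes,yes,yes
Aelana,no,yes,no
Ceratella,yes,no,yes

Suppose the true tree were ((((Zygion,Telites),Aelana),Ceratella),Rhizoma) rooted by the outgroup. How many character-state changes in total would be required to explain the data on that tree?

6

Map each character onto ((((Zygion,Telites),Aelana),Ceratella),Rhizoma) (rooted by Microensis) and count the minimum state changes it requires (Fitch parsimony):
compound eyes: 2; elongate rostrum: 2; book lungs: 2.
Total tree length = 6.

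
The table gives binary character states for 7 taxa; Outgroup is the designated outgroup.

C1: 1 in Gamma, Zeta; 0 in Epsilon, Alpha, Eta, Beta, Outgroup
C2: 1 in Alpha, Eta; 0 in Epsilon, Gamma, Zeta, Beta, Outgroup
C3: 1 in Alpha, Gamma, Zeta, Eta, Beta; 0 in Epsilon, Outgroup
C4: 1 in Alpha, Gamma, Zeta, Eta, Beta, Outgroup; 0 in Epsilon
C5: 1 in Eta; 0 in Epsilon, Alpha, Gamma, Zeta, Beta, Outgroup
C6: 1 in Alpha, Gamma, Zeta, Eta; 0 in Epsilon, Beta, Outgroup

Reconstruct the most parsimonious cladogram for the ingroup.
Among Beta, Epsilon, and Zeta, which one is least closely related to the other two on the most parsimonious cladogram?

Character polarity is set by the outgroup: the derived state is whichever differs from the outgroup's state, so for C4 the derived state is '0', and for the remaining characters it is '1'.
C1: derived state '1' in Gamma and Zeta only — synapomorphy for {Gamma, Zeta}.
C2: derived state '1' in Alpha and Eta only — synapomorphy for {Alpha, Eta}.
C3 (derived state '1') is shared by Alpha, Beta, Eta, Gamma, and Zeta — a synapomorphy uniting that clade.
C4 (derived state '0') is unique to Epsilon (autapomorphy; uninformative for grouping).
C5 (derived state '1') is unique to Eta (autapomorphy; uninformative for grouping).
C6 (derived state '1') is shared by Alpha, Eta, Gamma, and Zeta — a synapomorphy uniting that clade.
Most parsimonious ingroup topology: ((((Gamma,Zeta),(Alpha,Eta)),Beta),Epsilon).
Zeta and Beta share a more recent common ancestor with each other than either does with Epsilon, so Epsilon is the least closely related of the three.

Epsilon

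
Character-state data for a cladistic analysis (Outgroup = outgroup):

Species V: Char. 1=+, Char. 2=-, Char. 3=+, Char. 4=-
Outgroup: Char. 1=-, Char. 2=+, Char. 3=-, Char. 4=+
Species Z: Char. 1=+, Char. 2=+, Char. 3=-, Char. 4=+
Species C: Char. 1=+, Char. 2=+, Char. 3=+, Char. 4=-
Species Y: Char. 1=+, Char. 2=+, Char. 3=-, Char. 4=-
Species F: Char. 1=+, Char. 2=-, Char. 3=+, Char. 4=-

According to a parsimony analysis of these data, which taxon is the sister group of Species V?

Species F

Character polarity is set by the outgroup: the derived state is whichever differs from the outgroup's state, so for Char. 2, Char. 4 the derived state is '-', and for the remaining characters it is '+'.
Char. 1 (derived state '+') is shared by all ingroup taxa — unites the whole ingroup.
Char. 2 (derived state '-') is shared by Species F and Species V — a synapomorphy uniting that clade.
Only Species C, Species F, and Species V show the derived state '+' for Char. 3, supporting them as a clade.
Char. 4 (derived state '-') is shared by Species C, Species F, Species V, and Species Y — a synapomorphy uniting that clade.
Most parsimonious ingroup topology: (((Species C,(Species V,Species F)),Species Y),Species Z).
Species V and Species F form a cherry on this tree, so they are sister taxa.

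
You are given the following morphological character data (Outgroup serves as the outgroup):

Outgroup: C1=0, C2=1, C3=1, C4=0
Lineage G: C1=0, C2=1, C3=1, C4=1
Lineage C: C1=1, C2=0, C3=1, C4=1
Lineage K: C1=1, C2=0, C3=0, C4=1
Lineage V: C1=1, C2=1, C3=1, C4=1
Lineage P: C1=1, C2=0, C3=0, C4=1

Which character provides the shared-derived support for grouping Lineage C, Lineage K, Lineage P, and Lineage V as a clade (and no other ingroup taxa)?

Character polarity is set by the outgroup: the derived state is whichever differs from the outgroup's state, so for C2, C3 the derived state is '0', and for the remaining characters it is '1'.
C1 (derived state '1') is shared by Lineage C, Lineage K, Lineage P, and Lineage V — a synapomorphy uniting that clade.
C2 (derived state '0') is shared by Lineage C, Lineage K, and Lineage P — a synapomorphy uniting that clade.
C3 (derived state '0') is shared by Lineage K and Lineage P — a synapomorphy uniting that clade.
C4 (derived state '1') is shared by all ingroup taxa — unites the whole ingroup.
Most parsimonious ingroup topology: (Lineage G,((Lineage C,(Lineage K,Lineage P)),Lineage V)).
The clade {Lineage C, Lineage K, Lineage P, Lineage V} is supported by C1: its derived state '1' occurs in exactly those taxa and in no other taxon (including the outgroup).

C1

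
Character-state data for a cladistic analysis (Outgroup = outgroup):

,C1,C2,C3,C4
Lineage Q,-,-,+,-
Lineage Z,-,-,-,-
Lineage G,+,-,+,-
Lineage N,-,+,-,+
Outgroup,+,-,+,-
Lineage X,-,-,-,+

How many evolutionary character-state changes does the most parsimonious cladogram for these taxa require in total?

4

Character polarity is set by the outgroup: the derived state is whichever differs from the outgroup's state, so for C1, C3 the derived state is '-', and for the remaining characters it is '+'.
C1 (derived state '-') is shared by Lineage N, Lineage Q, Lineage X, and Lineage Z — a synapomorphy uniting that clade.
C2 (derived state '+') is unique to Lineage N (autapomorphy; uninformative for grouping).
Only Lineage N, Lineage X, and Lineage Z show the derived state '-' for C3, supporting them as a clade.
Only Lineage N and Lineage X show the derived state '+' for C4, supporting them as a clade.
Most parsimonious ingroup topology: ((((Lineage X,Lineage N),Lineage Z),Lineage Q),Lineage G).
Changes per character on this tree: C1: 1; C2: 1; C3: 1; C4: 1.
Total = 4.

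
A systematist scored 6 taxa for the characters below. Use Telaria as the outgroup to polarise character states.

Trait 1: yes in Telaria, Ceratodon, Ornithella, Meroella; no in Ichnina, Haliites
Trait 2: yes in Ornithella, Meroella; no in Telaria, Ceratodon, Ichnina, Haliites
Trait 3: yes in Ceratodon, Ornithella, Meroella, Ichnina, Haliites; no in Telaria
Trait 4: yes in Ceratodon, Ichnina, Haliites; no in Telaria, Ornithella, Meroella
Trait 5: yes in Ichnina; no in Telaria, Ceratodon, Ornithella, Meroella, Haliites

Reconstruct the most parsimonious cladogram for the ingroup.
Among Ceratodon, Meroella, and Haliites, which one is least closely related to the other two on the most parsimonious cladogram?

Character polarity is set by the outgroup: the derived state is whichever differs from the outgroup's state, so for Trait 1 the derived state is 'no', and for the remaining characters it is 'yes'.
Trait 1: derived state 'no' in Haliites and Ichnina only — synapomorphy for {Haliites, Ichnina}.
Trait 2 (derived state 'yes') is shared by Meroella and Ornithella — a synapomorphy uniting that clade.
All ingroup taxa share the derived state 'yes' for Trait 3; it defines the ingroup but does not resolve relationships within it.
Trait 4: derived state 'yes' in Ceratodon, Haliites, and Ichnina only — synapomorphy for {Ceratodon, Haliites, Ichnina}.
Trait 5: derived state 'yes' in Ichnina only — an autapomorphy, so it tells us nothing about relationships among taxa.
Most parsimonious ingroup topology: ((Ceratodon,(Ichnina,Haliites)),(Ornithella,Meroella)).
Ceratodon and Haliites share a more recent common ancestor with each other than either does with Meroella, so Meroella is the least closely related of the three.

Meroella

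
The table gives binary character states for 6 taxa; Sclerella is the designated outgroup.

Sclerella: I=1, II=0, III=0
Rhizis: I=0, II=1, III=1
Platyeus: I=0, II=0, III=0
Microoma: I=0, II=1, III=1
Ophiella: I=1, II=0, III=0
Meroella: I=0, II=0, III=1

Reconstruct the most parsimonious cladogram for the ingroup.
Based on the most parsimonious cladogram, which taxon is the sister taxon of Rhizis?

Character polarity is set by the outgroup: the derived state is whichever differs from the outgroup's state, so for I the derived state is '0', and for the remaining characters it is '1'.
I (derived state '0') is shared by Meroella, Microoma, Platyeus, and Rhizis — a synapomorphy uniting that clade.
II: derived state '1' in Microoma and Rhizis only — synapomorphy for {Microoma, Rhizis}.
Only Meroella, Microoma, and Rhizis show the derived state '1' for III, supporting them as a clade.
Most parsimonious ingroup topology: ((((Rhizis,Microoma),Meroella),Platyeus),Ophiella).
Rhizis and Microoma form a cherry on this tree, so they are sister taxa.

Microoma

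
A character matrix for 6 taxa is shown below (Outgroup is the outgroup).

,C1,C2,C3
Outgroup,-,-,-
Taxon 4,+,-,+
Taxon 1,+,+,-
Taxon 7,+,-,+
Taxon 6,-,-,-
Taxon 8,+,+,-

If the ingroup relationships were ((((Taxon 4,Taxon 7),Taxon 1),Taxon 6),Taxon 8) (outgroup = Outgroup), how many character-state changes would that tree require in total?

5

Map each character onto ((((Taxon 4,Taxon 7),Taxon 1),Taxon 6),Taxon 8) (rooted by Outgroup) and count the minimum state changes it requires (Fitch parsimony):
C1: 2; C2: 2; C3: 1.
Total tree length = 5.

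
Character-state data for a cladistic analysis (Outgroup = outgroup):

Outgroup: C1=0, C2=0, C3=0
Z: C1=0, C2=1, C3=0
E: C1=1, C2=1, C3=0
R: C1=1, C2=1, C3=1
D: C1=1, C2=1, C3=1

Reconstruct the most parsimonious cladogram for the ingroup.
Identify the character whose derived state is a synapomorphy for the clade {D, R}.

The outgroup has state '0' for every character, so '1' is the derived state throughout.
C1 (derived state '1') is shared by D, E, and R — a synapomorphy uniting that clade.
C2 (derived state '1') is shared by all ingroup taxa — unites the whole ingroup.
C3: derived state '1' in D and R only — synapomorphy for {D, R}.
Most parsimonious ingroup topology: (Z,(E,(R,D))).
The clade {D, R} is supported by C3: its derived state '1' occurs in exactly those taxa and in no other taxon (including the outgroup).

C3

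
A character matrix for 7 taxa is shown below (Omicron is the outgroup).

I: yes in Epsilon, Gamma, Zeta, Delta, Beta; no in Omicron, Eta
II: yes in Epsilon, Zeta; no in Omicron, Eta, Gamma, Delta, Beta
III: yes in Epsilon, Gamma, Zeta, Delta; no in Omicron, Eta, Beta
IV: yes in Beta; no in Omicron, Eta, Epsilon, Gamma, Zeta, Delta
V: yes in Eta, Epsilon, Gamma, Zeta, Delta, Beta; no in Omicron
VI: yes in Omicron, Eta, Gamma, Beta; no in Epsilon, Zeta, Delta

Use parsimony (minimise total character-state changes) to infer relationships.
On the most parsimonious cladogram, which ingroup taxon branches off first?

Character polarity is set by the outgroup: the derived state is whichever differs from the outgroup's state, so for VI the derived state is 'no', and for the remaining characters it is 'yes'.
Only Beta, Delta, Epsilon, Gamma, and Zeta show the derived state 'yes' for I, supporting them as a clade.
II (derived state 'yes') is shared by Epsilon and Zeta — a synapomorphy uniting that clade.
III: derived state 'yes' in Delta, Epsilon, Gamma, and Zeta only — synapomorphy for {Delta, Epsilon, Gamma, Zeta}.
IV (derived state 'yes') is unique to Beta (autapomorphy; uninformative for grouping).
V (derived state 'yes') is shared by all ingroup taxa — unites the whole ingroup.
Only Delta, Epsilon, and Zeta show the derived state 'no' for VI, supporting them as a clade.
Most parsimonious ingroup topology: (Eta,((((Epsilon,Zeta),Delta),Gamma),Beta)).
Eta is sister to the clade containing all other ingroup taxa, so it is the earliest-diverging (most basal) ingroup lineage.

Eta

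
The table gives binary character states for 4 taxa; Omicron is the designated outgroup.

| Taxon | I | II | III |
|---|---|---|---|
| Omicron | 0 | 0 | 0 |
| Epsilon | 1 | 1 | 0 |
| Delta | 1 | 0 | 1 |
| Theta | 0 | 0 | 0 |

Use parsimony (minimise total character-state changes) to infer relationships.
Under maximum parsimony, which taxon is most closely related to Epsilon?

Delta

The outgroup has state '0' for every character, so '1' is the derived state throughout.
I: derived state '1' in Delta and Epsilon only — synapomorphy for {Delta, Epsilon}.
II (derived state '1') is unique to Epsilon (autapomorphy; uninformative for grouping).
III (derived state '1') is unique to Delta (autapomorphy; uninformative for grouping).
Most parsimonious ingroup topology: ((Epsilon,Delta),Theta).
Epsilon and Delta form a cherry on this tree, so they are sister taxa.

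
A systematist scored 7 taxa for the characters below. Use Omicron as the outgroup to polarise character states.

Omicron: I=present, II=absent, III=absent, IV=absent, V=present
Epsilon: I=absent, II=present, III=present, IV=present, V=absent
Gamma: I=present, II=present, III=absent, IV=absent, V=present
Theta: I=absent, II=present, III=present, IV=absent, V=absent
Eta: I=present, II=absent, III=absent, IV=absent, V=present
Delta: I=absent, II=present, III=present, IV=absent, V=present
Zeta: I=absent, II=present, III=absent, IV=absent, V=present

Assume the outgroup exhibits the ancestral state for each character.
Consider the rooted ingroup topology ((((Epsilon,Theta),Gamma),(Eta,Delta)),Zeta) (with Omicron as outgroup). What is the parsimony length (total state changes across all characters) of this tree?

Map each character onto ((((Epsilon,Theta),Gamma),(Eta,Delta)),Zeta) (rooted by Omicron) and count the minimum state changes it requires (Fitch parsimony):
I: 3; II: 2; III: 2; IV: 1; V: 1.
Total tree length = 9.

9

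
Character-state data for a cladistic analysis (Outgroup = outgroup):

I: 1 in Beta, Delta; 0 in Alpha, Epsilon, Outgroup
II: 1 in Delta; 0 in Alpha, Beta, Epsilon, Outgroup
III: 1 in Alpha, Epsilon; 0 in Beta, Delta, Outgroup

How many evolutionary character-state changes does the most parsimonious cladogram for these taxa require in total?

The outgroup has state '0' for every character, so '1' is the derived state throughout.
I (derived state '1') is shared by Beta and Delta — a synapomorphy uniting that clade.
II: derived state '1' in Delta only — an autapomorphy, so it tells us nothing about relationships among taxa.
Only Alpha and Epsilon show the derived state '1' for III, supporting them as a clade.
Most parsimonious ingroup topology: ((Alpha,Epsilon),(Beta,Delta)).
Changes per character on this tree: I: 1; II: 1; III: 1.
Total = 3.

3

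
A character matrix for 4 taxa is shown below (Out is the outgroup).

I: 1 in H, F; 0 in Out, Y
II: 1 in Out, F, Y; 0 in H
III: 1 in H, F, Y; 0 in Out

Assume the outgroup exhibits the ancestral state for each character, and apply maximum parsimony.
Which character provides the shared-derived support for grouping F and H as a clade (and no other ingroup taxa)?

I

Character polarity is set by the outgroup: the derived state is whichever differs from the outgroup's state, so for II the derived state is '0', and for the remaining characters it is '1'.
Only F and H show the derived state '1' for I, supporting them as a clade.
II (derived state '0') is unique to H (autapomorphy; uninformative for grouping).
All ingroup taxa share the derived state '1' for III; it defines the ingroup but does not resolve relationships within it.
Most parsimonious ingroup topology: ((H,F),Y).
The clade {F, H} is supported by I: its derived state '1' occurs in exactly those taxa and in no other taxon (including the outgroup).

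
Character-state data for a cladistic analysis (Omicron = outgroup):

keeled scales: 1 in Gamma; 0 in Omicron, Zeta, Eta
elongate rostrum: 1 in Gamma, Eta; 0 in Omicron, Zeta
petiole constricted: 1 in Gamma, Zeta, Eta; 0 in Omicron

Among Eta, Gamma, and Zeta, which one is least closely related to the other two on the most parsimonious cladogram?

Zeta

The outgroup has state '0' for every character, so '1' is the derived state throughout.
keeled scales (derived state '1') is unique to Gamma (autapomorphy; uninformative for grouping).
Only Eta and Gamma show the derived state '1' for elongate rostrum, supporting them as a clade.
All ingroup taxa share the derived state '1' for petiole constricted; it defines the ingroup but does not resolve relationships within it.
Most parsimonious ingroup topology: ((Gamma,Eta),Zeta).
Gamma and Eta share a more recent common ancestor with each other than either does with Zeta, so Zeta is the least closely related of the three.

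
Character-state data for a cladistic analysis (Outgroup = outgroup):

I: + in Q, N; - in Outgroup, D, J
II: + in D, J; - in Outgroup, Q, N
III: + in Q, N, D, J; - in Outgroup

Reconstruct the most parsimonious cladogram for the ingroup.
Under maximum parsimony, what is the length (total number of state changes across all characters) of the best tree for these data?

3

The outgroup has state '-' for every character, so '+' is the derived state throughout.
I: derived state '+' in N and Q only — synapomorphy for {N, Q}.
II (derived state '+') is shared by D and J — a synapomorphy uniting that clade.
All ingroup taxa share the derived state '+' for III; it defines the ingroup but does not resolve relationships within it.
Most parsimonious ingroup topology: ((Q,N),(D,J)).
Changes per character on this tree: I: 1; II: 1; III: 1.
Total = 3.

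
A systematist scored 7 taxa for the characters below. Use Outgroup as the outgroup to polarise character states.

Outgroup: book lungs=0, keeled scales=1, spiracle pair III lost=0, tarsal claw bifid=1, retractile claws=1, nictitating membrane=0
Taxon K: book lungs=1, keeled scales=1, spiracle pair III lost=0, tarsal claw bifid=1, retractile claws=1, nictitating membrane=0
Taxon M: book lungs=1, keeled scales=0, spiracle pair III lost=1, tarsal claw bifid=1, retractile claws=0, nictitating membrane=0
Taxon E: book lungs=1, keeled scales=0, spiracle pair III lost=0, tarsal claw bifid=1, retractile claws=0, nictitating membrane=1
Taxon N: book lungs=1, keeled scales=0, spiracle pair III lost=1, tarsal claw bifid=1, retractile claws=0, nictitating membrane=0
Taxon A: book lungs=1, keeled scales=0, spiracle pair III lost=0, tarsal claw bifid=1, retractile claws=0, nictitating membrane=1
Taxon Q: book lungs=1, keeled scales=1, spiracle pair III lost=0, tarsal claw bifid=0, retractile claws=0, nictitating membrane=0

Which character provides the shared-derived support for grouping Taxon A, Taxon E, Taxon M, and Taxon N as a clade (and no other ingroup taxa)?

Character polarity is set by the outgroup: the derived state is whichever differs from the outgroup's state, so for keeled scales, tarsal claw bifid, retractile claws the derived state is '0', and for the remaining characters it is '1'.
book lungs (derived state '1') is shared by all ingroup taxa — unites the whole ingroup.
keeled scales: derived state '0' in Taxon A, Taxon E, Taxon M, and Taxon N only — synapomorphy for {Taxon A, Taxon E, Taxon M, Taxon N}.
spiracle pair III lost (derived state '1') is shared by Taxon M and Taxon N — a synapomorphy uniting that clade.
tarsal claw bifid: derived state '0' in Taxon Q only — an autapomorphy, so it tells us nothing about relationships among taxa.
retractile claws (derived state '0') is shared by Taxon A, Taxon E, Taxon M, Taxon N, and Taxon Q — a synapomorphy uniting that clade.
Only Taxon A and Taxon E show the derived state '1' for nictitating membrane, supporting them as a clade.
Most parsimonious ingroup topology: (Taxon K,(((Taxon M,Taxon N),(Taxon E,Taxon A)),Taxon Q)).
The clade {Taxon A, Taxon E, Taxon M, Taxon N} is supported by keeled scales: its derived state '0' occurs in exactly those taxa and in no other taxon (including the outgroup).

keeled scales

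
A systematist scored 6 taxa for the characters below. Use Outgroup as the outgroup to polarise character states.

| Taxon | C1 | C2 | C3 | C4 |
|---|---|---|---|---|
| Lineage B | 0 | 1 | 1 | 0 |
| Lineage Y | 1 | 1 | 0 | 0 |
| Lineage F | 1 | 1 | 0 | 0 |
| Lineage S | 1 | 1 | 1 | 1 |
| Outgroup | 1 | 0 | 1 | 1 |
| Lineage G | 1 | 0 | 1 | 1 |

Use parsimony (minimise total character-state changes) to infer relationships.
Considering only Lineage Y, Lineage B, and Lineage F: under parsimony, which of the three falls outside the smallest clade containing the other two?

Lineage B

Character polarity is set by the outgroup: the derived state is whichever differs from the outgroup's state, so for C1, C3, C4 the derived state is '0', and for the remaining characters it is '1'.
C1 (derived state '0') is unique to Lineage B (autapomorphy; uninformative for grouping).
C2 (derived state '1') is shared by Lineage B, Lineage F, Lineage S, and Lineage Y — a synapomorphy uniting that clade.
C3 (derived state '0') is shared by Lineage F and Lineage Y — a synapomorphy uniting that clade.
Only Lineage B, Lineage F, and Lineage Y show the derived state '0' for C4, supporting them as a clade.
Most parsimonious ingroup topology: (Lineage G,((Lineage B,(Lineage F,Lineage Y)),Lineage S)).
Lineage Y and Lineage F share a more recent common ancestor with each other than either does with Lineage B, so Lineage B is the least closely related of the three.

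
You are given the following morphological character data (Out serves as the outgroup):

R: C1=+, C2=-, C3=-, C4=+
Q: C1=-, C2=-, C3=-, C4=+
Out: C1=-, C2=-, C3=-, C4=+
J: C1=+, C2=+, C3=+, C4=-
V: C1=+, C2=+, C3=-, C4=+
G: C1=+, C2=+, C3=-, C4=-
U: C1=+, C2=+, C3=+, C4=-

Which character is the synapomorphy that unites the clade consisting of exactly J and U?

C3

Character polarity is set by the outgroup: the derived state is whichever differs from the outgroup's state, so for C4 the derived state is '-', and for the remaining characters it is '+'.
C1: derived state '+' in G, J, R, U, and V only — synapomorphy for {G, J, R, U, V}.
Only G, J, U, and V show the derived state '+' for C2, supporting them as a clade.
Only J and U show the derived state '+' for C3, supporting them as a clade.
Only G, J, and U show the derived state '-' for C4, supporting them as a clade.
Most parsimonious ingroup topology: (((V,((J,U),G)),R),Q).
The clade {J, U} is supported by C3: its derived state '+' occurs in exactly those taxa and in no other taxon (including the outgroup).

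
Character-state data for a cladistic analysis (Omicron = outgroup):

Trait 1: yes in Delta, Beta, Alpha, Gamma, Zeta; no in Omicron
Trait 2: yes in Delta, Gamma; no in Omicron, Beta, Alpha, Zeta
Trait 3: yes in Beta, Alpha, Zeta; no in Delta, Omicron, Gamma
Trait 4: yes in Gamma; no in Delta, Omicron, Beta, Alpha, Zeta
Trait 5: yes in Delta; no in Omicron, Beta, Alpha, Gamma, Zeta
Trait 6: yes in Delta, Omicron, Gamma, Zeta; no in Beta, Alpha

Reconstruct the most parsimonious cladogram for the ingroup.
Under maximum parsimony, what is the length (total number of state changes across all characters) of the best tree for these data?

6

Character polarity is set by the outgroup: the derived state is whichever differs from the outgroup's state, so for Trait 6 the derived state is 'no', and for the remaining characters it is 'yes'.
All ingroup taxa share the derived state 'yes' for Trait 1; it defines the ingroup but does not resolve relationships within it.
Trait 2 (derived state 'yes') is shared by Delta and Gamma — a synapomorphy uniting that clade.
Trait 3 (derived state 'yes') is shared by Alpha, Beta, and Zeta — a synapomorphy uniting that clade.
Trait 4 (derived state 'yes') is unique to Gamma (autapomorphy; uninformative for grouping).
Trait 5 (derived state 'yes') is unique to Delta (autapomorphy; uninformative for grouping).
Trait 6: derived state 'no' in Alpha and Beta only — synapomorphy for {Alpha, Beta}.
Most parsimonious ingroup topology: ((Zeta,(Alpha,Beta)),(Delta,Gamma)).
Changes per character on this tree: Trait 1: 1; Trait 2: 1; Trait 3: 1; Trait 4: 1; Trait 5: 1; Trait 6: 1.
Total = 6.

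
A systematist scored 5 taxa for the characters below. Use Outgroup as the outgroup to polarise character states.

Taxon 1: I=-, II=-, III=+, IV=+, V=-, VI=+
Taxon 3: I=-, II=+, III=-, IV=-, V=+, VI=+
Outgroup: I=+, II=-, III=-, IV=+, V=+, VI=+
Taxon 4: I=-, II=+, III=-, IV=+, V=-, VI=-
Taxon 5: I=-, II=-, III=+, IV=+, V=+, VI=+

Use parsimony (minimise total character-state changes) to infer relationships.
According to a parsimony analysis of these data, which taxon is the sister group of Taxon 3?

Taxon 4

Character polarity is set by the outgroup: the derived state is whichever differs from the outgroup's state, so for I, IV, V, VI the derived state is '-', and for the remaining characters it is '+'.
I (derived state '-') is shared by all ingroup taxa — unites the whole ingroup.
II (derived state '+') is shared by Taxon 3 and Taxon 4 — a synapomorphy uniting that clade.
III (derived state '+') is shared by Taxon 1 and Taxon 5 — a synapomorphy uniting that clade.
IV (derived state '-') is unique to Taxon 3 (autapomorphy; uninformative for grouping).
V groups Taxon 1 and Taxon 4, which is incompatible with the clades supported by the remaining characters; treating it as convergent (homoplasy) costs fewer steps than any alternative tree.
VI: derived state '-' in Taxon 4 only — an autapomorphy, so it tells us nothing about relationships among taxa.
Most parsimonious ingroup topology: ((Taxon 3,Taxon 4),(Taxon 5,Taxon 1)).
Taxon 3 and Taxon 4 form a cherry on this tree, so they are sister taxa.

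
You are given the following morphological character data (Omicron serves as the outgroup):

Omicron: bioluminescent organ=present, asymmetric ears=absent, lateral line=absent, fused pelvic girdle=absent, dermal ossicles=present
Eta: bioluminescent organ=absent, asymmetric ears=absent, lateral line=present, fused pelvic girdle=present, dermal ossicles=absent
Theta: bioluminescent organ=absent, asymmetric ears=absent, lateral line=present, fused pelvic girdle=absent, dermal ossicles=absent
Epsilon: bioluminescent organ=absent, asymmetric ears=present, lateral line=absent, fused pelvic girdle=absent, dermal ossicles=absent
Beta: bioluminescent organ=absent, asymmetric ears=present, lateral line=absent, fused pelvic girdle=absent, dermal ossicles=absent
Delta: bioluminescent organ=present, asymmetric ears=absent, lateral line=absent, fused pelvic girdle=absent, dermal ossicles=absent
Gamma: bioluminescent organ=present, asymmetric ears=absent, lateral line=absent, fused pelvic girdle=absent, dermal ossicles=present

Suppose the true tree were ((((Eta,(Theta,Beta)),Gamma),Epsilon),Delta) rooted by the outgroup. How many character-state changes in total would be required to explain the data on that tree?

Map each character onto ((((Eta,(Theta,Beta)),Gamma),Epsilon),Delta) (rooted by Omicron) and count the minimum state changes it requires (Fitch parsimony):
bioluminescent organ: 2; asymmetric ears: 2; lateral line: 2; fused pelvic girdle: 1; dermal ossicles: 2.
Total tree length = 9.

9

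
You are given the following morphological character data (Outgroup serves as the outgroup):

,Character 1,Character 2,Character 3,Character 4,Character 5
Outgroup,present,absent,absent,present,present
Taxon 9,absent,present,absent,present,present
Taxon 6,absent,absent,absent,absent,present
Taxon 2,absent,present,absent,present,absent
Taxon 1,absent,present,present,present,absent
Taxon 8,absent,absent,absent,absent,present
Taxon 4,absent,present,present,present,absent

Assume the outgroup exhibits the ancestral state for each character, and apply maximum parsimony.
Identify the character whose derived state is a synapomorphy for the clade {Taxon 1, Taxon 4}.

Character polarity is set by the outgroup: the derived state is whichever differs from the outgroup's state, so for Character 1, Character 4, Character 5 the derived state is 'absent', and for the remaining characters it is 'present'.
All ingroup taxa share the derived state 'absent' for Character 1; it defines the ingroup but does not resolve relationships within it.
Only Taxon 1, Taxon 2, Taxon 4, and Taxon 9 show the derived state 'present' for Character 2, supporting them as a clade.
Only Taxon 1 and Taxon 4 show the derived state 'present' for Character 3, supporting them as a clade.
Character 4 (derived state 'absent') is shared by Taxon 6 and Taxon 8 — a synapomorphy uniting that clade.
Only Taxon 1, Taxon 2, and Taxon 4 show the derived state 'absent' for Character 5, supporting them as a clade.
Most parsimonious ingroup topology: ((Taxon 9,(Taxon 2,(Taxon 1,Taxon 4))),(Taxon 6,Taxon 8)).
The clade {Taxon 1, Taxon 4} is supported by Character 3: its derived state 'present' occurs in exactly those taxa and in no other taxon (including the outgroup).

Character 3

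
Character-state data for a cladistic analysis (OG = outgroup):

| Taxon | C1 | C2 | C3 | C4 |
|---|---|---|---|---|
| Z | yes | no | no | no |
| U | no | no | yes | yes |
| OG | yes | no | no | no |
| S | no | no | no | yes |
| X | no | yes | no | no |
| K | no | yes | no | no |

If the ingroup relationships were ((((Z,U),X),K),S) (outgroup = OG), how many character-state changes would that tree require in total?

7

Map each character onto ((((Z,U),X),K),S) (rooted by OG) and count the minimum state changes it requires (Fitch parsimony):
C1: 2; C2: 2; C3: 1; C4: 2.
Total tree length = 7.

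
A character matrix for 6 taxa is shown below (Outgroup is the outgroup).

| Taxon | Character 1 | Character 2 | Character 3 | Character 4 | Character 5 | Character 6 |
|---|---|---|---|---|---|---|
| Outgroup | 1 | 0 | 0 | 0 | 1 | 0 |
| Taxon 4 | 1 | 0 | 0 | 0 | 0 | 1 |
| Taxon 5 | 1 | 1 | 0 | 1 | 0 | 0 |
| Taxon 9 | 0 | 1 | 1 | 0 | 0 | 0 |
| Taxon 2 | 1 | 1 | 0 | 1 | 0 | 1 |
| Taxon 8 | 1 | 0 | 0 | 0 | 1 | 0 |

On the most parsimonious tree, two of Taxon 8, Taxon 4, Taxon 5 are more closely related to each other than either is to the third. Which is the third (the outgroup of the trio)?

Taxon 8

Character polarity is set by the outgroup: the derived state is whichever differs from the outgroup's state, so for Character 1, Character 5 the derived state is '0', and for the remaining characters it is '1'.
Character 1 (derived state '0') is unique to Taxon 9 (autapomorphy; uninformative for grouping).
Character 2: derived state '1' in Taxon 2, Taxon 5, and Taxon 9 only — synapomorphy for {Taxon 2, Taxon 5, Taxon 9}.
Character 3: derived state '1' in Taxon 9 only — an autapomorphy, so it tells us nothing about relationships among taxa.
Only Taxon 2 and Taxon 5 show the derived state '1' for Character 4, supporting them as a clade.
Character 5 (derived state '0') is shared by Taxon 2, Taxon 4, Taxon 5, and Taxon 9 — a synapomorphy uniting that clade.
Character 6 groups Taxon 2 and Taxon 4, which is incompatible with the clades supported by the remaining characters; treating it as convergent (homoplasy) costs fewer steps than any alternative tree.
Most parsimonious ingroup topology: ((Taxon 4,((Taxon 5,Taxon 2),Taxon 9)),Taxon 8).
Taxon 4 and Taxon 5 share a more recent common ancestor with each other than either does with Taxon 8, so Taxon 8 is the least closely related of the three.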